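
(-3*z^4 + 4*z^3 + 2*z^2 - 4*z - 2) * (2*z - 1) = -6*z^5 + 11*z^4 - 10*z^2 + 2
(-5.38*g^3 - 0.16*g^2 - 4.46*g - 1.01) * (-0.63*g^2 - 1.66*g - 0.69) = 3.3894*g^5 + 9.0316*g^4 + 6.7876*g^3 + 8.1503*g^2 + 4.754*g + 0.6969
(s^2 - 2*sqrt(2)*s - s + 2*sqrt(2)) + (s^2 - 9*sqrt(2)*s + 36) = 2*s^2 - 11*sqrt(2)*s - s + 2*sqrt(2) + 36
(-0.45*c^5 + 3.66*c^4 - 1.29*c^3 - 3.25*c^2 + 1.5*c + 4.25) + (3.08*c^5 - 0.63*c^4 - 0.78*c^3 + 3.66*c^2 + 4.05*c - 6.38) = 2.63*c^5 + 3.03*c^4 - 2.07*c^3 + 0.41*c^2 + 5.55*c - 2.13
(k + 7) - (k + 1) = 6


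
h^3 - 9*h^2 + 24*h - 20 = (h - 5)*(h - 2)^2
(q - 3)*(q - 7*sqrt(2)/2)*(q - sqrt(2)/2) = q^3 - 4*sqrt(2)*q^2 - 3*q^2 + 7*q/2 + 12*sqrt(2)*q - 21/2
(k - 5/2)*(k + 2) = k^2 - k/2 - 5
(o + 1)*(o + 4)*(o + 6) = o^3 + 11*o^2 + 34*o + 24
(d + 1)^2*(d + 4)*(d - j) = d^4 - d^3*j + 6*d^3 - 6*d^2*j + 9*d^2 - 9*d*j + 4*d - 4*j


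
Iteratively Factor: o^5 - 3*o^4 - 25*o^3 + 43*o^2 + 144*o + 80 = (o - 4)*(o^4 + o^3 - 21*o^2 - 41*o - 20) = (o - 4)*(o + 1)*(o^3 - 21*o - 20) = (o - 4)*(o + 1)^2*(o^2 - o - 20) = (o - 5)*(o - 4)*(o + 1)^2*(o + 4)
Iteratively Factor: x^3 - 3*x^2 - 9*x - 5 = (x + 1)*(x^2 - 4*x - 5) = (x + 1)^2*(x - 5)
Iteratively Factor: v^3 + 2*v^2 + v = (v + 1)*(v^2 + v) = v*(v + 1)*(v + 1)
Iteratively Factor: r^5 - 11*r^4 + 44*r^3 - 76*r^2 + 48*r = (r - 4)*(r^4 - 7*r^3 + 16*r^2 - 12*r) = (r - 4)*(r - 2)*(r^3 - 5*r^2 + 6*r) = r*(r - 4)*(r - 2)*(r^2 - 5*r + 6) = r*(r - 4)*(r - 3)*(r - 2)*(r - 2)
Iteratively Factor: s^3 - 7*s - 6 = (s - 3)*(s^2 + 3*s + 2) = (s - 3)*(s + 1)*(s + 2)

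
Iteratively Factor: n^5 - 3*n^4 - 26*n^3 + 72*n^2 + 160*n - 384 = (n + 4)*(n^4 - 7*n^3 + 2*n^2 + 64*n - 96) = (n - 2)*(n + 4)*(n^3 - 5*n^2 - 8*n + 48) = (n - 4)*(n - 2)*(n + 4)*(n^2 - n - 12) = (n - 4)*(n - 2)*(n + 3)*(n + 4)*(n - 4)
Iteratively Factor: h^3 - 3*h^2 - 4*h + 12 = (h - 2)*(h^2 - h - 6) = (h - 2)*(h + 2)*(h - 3)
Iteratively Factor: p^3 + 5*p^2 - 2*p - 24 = (p + 4)*(p^2 + p - 6) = (p - 2)*(p + 4)*(p + 3)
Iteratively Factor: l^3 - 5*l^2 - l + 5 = (l + 1)*(l^2 - 6*l + 5) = (l - 5)*(l + 1)*(l - 1)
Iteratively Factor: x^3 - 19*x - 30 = (x - 5)*(x^2 + 5*x + 6) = (x - 5)*(x + 3)*(x + 2)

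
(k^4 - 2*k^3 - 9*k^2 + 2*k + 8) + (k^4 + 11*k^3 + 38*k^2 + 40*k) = 2*k^4 + 9*k^3 + 29*k^2 + 42*k + 8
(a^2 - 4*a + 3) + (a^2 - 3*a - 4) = 2*a^2 - 7*a - 1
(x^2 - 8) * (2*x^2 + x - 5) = 2*x^4 + x^3 - 21*x^2 - 8*x + 40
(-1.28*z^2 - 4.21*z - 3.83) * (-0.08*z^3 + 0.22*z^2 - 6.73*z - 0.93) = 0.1024*z^5 + 0.0552*z^4 + 7.9946*z^3 + 28.6811*z^2 + 29.6912*z + 3.5619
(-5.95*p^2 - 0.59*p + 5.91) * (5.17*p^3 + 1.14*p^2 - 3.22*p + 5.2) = -30.7615*p^5 - 9.8333*p^4 + 49.0411*p^3 - 22.3028*p^2 - 22.0982*p + 30.732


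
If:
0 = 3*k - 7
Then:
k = 7/3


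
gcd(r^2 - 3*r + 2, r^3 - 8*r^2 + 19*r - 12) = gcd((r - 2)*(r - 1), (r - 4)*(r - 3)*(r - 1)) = r - 1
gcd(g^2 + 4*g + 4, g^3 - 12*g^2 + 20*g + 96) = g + 2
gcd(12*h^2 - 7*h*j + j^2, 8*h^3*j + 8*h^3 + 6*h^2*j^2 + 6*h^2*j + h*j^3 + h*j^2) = 1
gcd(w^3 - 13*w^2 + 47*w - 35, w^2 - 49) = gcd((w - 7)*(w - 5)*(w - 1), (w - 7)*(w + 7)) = w - 7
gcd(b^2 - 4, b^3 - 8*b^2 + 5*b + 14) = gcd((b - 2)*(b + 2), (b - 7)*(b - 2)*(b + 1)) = b - 2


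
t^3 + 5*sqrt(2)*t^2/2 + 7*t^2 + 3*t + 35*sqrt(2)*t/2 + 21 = (t + 7)*(t + sqrt(2))*(t + 3*sqrt(2)/2)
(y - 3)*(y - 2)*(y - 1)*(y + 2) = y^4 - 4*y^3 - y^2 + 16*y - 12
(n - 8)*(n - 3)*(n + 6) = n^3 - 5*n^2 - 42*n + 144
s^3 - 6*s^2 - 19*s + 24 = (s - 8)*(s - 1)*(s + 3)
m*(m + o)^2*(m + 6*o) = m^4 + 8*m^3*o + 13*m^2*o^2 + 6*m*o^3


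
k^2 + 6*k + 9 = (k + 3)^2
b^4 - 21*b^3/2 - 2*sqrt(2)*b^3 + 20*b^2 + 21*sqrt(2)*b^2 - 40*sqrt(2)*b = b*(b - 8)*(b - 5/2)*(b - 2*sqrt(2))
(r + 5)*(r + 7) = r^2 + 12*r + 35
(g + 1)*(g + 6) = g^2 + 7*g + 6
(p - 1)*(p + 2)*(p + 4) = p^3 + 5*p^2 + 2*p - 8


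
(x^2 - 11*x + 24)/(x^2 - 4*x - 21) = (-x^2 + 11*x - 24)/(-x^2 + 4*x + 21)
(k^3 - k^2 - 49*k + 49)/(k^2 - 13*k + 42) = (k^2 + 6*k - 7)/(k - 6)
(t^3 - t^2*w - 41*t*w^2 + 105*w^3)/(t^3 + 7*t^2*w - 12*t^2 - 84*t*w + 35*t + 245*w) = (t^2 - 8*t*w + 15*w^2)/(t^2 - 12*t + 35)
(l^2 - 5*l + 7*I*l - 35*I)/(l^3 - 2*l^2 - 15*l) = (l + 7*I)/(l*(l + 3))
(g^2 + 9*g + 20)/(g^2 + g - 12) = (g + 5)/(g - 3)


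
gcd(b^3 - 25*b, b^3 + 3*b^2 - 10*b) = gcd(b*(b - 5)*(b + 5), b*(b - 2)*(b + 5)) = b^2 + 5*b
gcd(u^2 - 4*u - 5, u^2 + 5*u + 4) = u + 1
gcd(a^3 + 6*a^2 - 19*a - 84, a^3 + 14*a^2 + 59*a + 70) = a + 7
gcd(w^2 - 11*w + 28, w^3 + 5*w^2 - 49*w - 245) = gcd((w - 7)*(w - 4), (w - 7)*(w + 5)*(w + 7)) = w - 7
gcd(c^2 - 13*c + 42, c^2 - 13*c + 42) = c^2 - 13*c + 42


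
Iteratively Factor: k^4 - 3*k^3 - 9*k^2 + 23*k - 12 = (k + 3)*(k^3 - 6*k^2 + 9*k - 4) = (k - 1)*(k + 3)*(k^2 - 5*k + 4) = (k - 1)^2*(k + 3)*(k - 4)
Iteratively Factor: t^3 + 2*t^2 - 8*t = (t + 4)*(t^2 - 2*t) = (t - 2)*(t + 4)*(t)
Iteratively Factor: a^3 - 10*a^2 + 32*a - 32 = (a - 4)*(a^2 - 6*a + 8) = (a - 4)*(a - 2)*(a - 4)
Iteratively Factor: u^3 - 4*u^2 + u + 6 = (u - 3)*(u^2 - u - 2) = (u - 3)*(u - 2)*(u + 1)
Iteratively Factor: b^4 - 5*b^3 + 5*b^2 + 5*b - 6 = (b - 3)*(b^3 - 2*b^2 - b + 2) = (b - 3)*(b + 1)*(b^2 - 3*b + 2) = (b - 3)*(b - 2)*(b + 1)*(b - 1)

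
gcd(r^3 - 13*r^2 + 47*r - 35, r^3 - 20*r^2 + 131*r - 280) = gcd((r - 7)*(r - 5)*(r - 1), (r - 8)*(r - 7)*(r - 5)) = r^2 - 12*r + 35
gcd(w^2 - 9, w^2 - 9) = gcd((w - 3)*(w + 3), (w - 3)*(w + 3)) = w^2 - 9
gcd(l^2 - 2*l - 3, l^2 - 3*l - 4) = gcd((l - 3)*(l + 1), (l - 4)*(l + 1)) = l + 1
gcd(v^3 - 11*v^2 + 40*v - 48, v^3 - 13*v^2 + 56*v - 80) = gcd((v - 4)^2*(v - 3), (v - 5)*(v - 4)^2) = v^2 - 8*v + 16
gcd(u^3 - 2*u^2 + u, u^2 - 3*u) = u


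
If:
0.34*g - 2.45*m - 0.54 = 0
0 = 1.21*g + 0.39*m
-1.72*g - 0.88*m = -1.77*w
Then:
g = 0.07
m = -0.21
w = -0.04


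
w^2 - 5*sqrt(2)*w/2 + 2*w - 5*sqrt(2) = (w + 2)*(w - 5*sqrt(2)/2)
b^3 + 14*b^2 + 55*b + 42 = (b + 1)*(b + 6)*(b + 7)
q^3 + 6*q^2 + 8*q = q*(q + 2)*(q + 4)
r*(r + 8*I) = r^2 + 8*I*r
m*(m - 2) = m^2 - 2*m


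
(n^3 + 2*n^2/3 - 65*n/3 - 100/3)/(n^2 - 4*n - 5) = (3*n^2 + 17*n + 20)/(3*(n + 1))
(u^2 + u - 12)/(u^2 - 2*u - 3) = (u + 4)/(u + 1)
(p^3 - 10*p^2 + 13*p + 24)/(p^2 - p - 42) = (-p^3 + 10*p^2 - 13*p - 24)/(-p^2 + p + 42)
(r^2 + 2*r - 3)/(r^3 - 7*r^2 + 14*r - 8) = (r + 3)/(r^2 - 6*r + 8)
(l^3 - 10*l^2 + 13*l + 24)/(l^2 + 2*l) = (l^3 - 10*l^2 + 13*l + 24)/(l*(l + 2))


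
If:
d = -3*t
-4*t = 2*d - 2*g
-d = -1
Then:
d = 1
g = 1/3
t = -1/3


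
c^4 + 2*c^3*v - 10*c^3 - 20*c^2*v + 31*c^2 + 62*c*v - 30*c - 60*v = (c - 5)*(c - 3)*(c - 2)*(c + 2*v)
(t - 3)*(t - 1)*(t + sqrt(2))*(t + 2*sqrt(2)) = t^4 - 4*t^3 + 3*sqrt(2)*t^3 - 12*sqrt(2)*t^2 + 7*t^2 - 16*t + 9*sqrt(2)*t + 12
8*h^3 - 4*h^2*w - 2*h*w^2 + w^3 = (-2*h + w)^2*(2*h + w)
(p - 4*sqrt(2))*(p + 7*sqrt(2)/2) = p^2 - sqrt(2)*p/2 - 28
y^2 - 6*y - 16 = (y - 8)*(y + 2)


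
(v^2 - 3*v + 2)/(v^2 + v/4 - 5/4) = 4*(v - 2)/(4*v + 5)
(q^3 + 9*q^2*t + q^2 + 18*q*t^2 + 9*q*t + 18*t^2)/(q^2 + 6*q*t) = q + 3*t + 1 + 3*t/q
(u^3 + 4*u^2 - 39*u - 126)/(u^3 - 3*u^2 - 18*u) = (u + 7)/u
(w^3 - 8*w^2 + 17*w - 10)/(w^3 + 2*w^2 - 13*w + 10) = (w - 5)/(w + 5)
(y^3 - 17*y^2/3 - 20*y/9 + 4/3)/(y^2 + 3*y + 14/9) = (3*y^2 - 19*y + 6)/(3*y + 7)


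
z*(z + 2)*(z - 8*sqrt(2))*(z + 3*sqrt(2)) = z^4 - 5*sqrt(2)*z^3 + 2*z^3 - 48*z^2 - 10*sqrt(2)*z^2 - 96*z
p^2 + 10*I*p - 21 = (p + 3*I)*(p + 7*I)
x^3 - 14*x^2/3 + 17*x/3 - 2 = (x - 3)*(x - 1)*(x - 2/3)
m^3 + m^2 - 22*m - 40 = (m - 5)*(m + 2)*(m + 4)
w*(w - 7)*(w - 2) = w^3 - 9*w^2 + 14*w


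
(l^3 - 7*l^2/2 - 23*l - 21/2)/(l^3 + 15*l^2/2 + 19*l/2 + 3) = (l^2 - 4*l - 21)/(l^2 + 7*l + 6)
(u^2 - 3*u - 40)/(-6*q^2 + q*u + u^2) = (u^2 - 3*u - 40)/(-6*q^2 + q*u + u^2)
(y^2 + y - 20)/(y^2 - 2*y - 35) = (y - 4)/(y - 7)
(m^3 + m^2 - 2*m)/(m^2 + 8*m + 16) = m*(m^2 + m - 2)/(m^2 + 8*m + 16)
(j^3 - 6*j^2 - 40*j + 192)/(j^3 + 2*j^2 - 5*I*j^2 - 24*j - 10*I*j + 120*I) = (j - 8)/(j - 5*I)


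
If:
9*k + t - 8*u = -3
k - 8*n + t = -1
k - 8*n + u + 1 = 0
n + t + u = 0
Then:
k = -29/80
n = 3/40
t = -3/80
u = -3/80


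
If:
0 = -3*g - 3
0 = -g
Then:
No Solution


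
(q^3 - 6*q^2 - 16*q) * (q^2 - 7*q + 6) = q^5 - 13*q^4 + 32*q^3 + 76*q^2 - 96*q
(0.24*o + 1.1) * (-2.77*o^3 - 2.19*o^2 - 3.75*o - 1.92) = -0.6648*o^4 - 3.5726*o^3 - 3.309*o^2 - 4.5858*o - 2.112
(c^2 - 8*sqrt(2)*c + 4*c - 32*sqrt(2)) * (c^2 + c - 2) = c^4 - 8*sqrt(2)*c^3 + 5*c^3 - 40*sqrt(2)*c^2 + 2*c^2 - 16*sqrt(2)*c - 8*c + 64*sqrt(2)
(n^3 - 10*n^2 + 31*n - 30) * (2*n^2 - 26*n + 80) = 2*n^5 - 46*n^4 + 402*n^3 - 1666*n^2 + 3260*n - 2400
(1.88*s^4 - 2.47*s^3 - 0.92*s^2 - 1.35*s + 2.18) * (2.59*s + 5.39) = 4.8692*s^5 + 3.7359*s^4 - 15.6961*s^3 - 8.4553*s^2 - 1.6303*s + 11.7502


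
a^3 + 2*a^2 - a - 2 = (a - 1)*(a + 1)*(a + 2)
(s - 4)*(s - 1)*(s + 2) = s^3 - 3*s^2 - 6*s + 8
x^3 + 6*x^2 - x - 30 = (x - 2)*(x + 3)*(x + 5)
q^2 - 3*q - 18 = (q - 6)*(q + 3)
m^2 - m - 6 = (m - 3)*(m + 2)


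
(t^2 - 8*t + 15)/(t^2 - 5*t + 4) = (t^2 - 8*t + 15)/(t^2 - 5*t + 4)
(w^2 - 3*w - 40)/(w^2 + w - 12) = (w^2 - 3*w - 40)/(w^2 + w - 12)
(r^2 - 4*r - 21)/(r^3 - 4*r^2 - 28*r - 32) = (-r^2 + 4*r + 21)/(-r^3 + 4*r^2 + 28*r + 32)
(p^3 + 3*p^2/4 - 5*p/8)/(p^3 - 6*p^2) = (8*p^2 + 6*p - 5)/(8*p*(p - 6))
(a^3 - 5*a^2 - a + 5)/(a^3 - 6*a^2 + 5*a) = (a + 1)/a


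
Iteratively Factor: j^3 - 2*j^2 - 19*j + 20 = (j + 4)*(j^2 - 6*j + 5) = (j - 1)*(j + 4)*(j - 5)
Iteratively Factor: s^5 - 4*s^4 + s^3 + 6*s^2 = (s)*(s^4 - 4*s^3 + s^2 + 6*s) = s^2*(s^3 - 4*s^2 + s + 6) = s^2*(s - 2)*(s^2 - 2*s - 3) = s^2*(s - 2)*(s + 1)*(s - 3)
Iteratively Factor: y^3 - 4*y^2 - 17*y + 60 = (y + 4)*(y^2 - 8*y + 15) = (y - 3)*(y + 4)*(y - 5)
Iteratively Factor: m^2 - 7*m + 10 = (m - 2)*(m - 5)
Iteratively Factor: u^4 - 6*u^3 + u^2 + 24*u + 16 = (u - 4)*(u^3 - 2*u^2 - 7*u - 4) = (u - 4)*(u + 1)*(u^2 - 3*u - 4) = (u - 4)*(u + 1)^2*(u - 4)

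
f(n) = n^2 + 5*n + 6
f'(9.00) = 23.00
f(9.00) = 132.00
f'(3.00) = 11.00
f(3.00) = 30.00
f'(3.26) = 11.52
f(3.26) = 32.93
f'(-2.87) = -0.74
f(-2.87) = -0.11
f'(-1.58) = 1.84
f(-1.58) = 0.60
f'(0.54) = 6.08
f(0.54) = 8.99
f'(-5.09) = -5.18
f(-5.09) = 6.46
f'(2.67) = 10.34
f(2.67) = 26.48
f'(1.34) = 7.68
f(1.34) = 14.50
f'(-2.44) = 0.12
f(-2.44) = -0.25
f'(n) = 2*n + 5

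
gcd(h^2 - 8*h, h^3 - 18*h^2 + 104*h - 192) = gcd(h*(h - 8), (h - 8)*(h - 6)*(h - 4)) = h - 8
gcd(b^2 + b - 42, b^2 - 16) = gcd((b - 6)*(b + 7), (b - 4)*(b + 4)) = 1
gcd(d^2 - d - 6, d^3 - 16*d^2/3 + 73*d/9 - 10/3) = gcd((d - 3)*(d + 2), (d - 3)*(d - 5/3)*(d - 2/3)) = d - 3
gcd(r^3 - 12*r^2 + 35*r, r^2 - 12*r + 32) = 1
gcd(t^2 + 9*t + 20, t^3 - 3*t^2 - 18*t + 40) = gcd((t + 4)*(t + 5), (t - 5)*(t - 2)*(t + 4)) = t + 4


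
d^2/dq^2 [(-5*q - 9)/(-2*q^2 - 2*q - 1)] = 4*(2*(2*q + 1)^2*(5*q + 9) - (15*q + 14)*(2*q^2 + 2*q + 1))/(2*q^2 + 2*q + 1)^3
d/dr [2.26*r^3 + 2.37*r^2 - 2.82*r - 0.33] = 6.78*r^2 + 4.74*r - 2.82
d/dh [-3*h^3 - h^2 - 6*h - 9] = -9*h^2 - 2*h - 6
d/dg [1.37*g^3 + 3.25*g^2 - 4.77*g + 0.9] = 4.11*g^2 + 6.5*g - 4.77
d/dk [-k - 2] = -1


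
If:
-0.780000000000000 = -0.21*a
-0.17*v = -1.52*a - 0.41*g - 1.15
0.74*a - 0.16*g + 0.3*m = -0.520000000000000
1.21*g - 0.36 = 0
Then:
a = 3.71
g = 0.30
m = -10.74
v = 40.69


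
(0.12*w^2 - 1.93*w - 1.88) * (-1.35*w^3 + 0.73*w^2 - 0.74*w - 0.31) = -0.162*w^5 + 2.6931*w^4 + 1.0403*w^3 + 0.0186000000000002*w^2 + 1.9895*w + 0.5828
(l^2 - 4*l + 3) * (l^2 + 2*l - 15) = l^4 - 2*l^3 - 20*l^2 + 66*l - 45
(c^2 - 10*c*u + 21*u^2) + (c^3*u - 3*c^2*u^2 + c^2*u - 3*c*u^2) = c^3*u - 3*c^2*u^2 + c^2*u + c^2 - 3*c*u^2 - 10*c*u + 21*u^2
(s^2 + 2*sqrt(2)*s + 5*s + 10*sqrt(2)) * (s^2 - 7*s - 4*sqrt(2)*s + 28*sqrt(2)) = s^4 - 2*sqrt(2)*s^3 - 2*s^3 - 51*s^2 + 4*sqrt(2)*s^2 + 32*s + 70*sqrt(2)*s + 560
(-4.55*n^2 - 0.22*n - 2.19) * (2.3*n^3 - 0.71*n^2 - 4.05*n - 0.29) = -10.465*n^5 + 2.7245*n^4 + 13.5467*n^3 + 3.7654*n^2 + 8.9333*n + 0.6351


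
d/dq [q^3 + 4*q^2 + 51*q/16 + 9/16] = 3*q^2 + 8*q + 51/16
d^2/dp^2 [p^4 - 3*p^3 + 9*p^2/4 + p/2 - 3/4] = 12*p^2 - 18*p + 9/2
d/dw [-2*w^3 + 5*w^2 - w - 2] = -6*w^2 + 10*w - 1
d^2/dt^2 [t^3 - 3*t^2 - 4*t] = 6*t - 6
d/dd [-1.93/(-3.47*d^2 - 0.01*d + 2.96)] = (-13.3942*d - 0.0193)/(3.47*d^2 + 0.01*d - 2.96)^2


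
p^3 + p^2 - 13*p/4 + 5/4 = (p - 1)*(p - 1/2)*(p + 5/2)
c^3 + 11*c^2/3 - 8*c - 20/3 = (c - 2)*(c + 2/3)*(c + 5)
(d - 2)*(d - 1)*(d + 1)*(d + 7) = d^4 + 5*d^3 - 15*d^2 - 5*d + 14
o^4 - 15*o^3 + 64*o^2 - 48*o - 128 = (o - 8)*(o - 4)^2*(o + 1)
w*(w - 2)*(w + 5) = w^3 + 3*w^2 - 10*w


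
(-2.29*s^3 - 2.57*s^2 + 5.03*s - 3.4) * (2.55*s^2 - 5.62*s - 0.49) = -5.8395*s^5 + 6.3163*s^4 + 28.392*s^3 - 35.6793*s^2 + 16.6433*s + 1.666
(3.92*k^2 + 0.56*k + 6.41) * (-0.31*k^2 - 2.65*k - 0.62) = -1.2152*k^4 - 10.5616*k^3 - 5.9015*k^2 - 17.3337*k - 3.9742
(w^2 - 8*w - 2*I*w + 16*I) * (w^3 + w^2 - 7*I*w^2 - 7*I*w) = w^5 - 7*w^4 - 9*I*w^4 - 22*w^3 + 63*I*w^3 + 98*w^2 + 72*I*w^2 + 112*w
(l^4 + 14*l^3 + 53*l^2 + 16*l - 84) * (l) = l^5 + 14*l^4 + 53*l^3 + 16*l^2 - 84*l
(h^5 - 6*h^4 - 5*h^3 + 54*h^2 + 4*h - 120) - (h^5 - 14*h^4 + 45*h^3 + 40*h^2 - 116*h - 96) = 8*h^4 - 50*h^3 + 14*h^2 + 120*h - 24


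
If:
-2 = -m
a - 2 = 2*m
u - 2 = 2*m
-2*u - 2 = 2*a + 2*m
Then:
No Solution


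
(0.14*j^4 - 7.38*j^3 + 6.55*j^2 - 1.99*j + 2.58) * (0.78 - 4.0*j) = -0.56*j^5 + 29.6292*j^4 - 31.9564*j^3 + 13.069*j^2 - 11.8722*j + 2.0124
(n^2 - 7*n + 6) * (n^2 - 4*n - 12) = n^4 - 11*n^3 + 22*n^2 + 60*n - 72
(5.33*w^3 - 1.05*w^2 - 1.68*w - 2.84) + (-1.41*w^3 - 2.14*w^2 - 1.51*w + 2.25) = 3.92*w^3 - 3.19*w^2 - 3.19*w - 0.59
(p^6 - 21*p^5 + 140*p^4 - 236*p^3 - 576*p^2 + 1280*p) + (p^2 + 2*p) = p^6 - 21*p^5 + 140*p^4 - 236*p^3 - 575*p^2 + 1282*p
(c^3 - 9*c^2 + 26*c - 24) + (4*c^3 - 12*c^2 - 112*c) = 5*c^3 - 21*c^2 - 86*c - 24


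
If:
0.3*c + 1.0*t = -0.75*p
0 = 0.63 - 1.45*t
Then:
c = -2.5*p - 1.44827586206897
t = 0.43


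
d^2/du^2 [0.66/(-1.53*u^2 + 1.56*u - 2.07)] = (3.089988*u^2 - 3.150576*u - 0.66*(3.06*u - 1.56)*(6.12*u - 3.12) + 4.180572)/(1.53*u^2 - 1.56*u + 2.07)^3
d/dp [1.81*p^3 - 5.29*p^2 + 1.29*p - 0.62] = 5.43*p^2 - 10.58*p + 1.29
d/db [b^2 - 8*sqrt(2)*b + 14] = 2*b - 8*sqrt(2)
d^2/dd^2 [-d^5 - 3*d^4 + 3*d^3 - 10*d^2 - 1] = -20*d^3 - 36*d^2 + 18*d - 20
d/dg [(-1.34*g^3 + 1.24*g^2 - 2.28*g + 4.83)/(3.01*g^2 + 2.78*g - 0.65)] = (-4.0334*g^4 - 7.4504*g^3 + 12.923*g^2 - 30.6886*g - 11.9454)/(9.0601*g^4 + 16.7356*g^3 + 3.8154*g^2 - 3.614*g + 0.4225)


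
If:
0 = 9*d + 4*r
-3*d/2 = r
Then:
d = 0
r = 0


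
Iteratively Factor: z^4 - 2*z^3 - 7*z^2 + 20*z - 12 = (z - 1)*(z^3 - z^2 - 8*z + 12) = (z - 1)*(z + 3)*(z^2 - 4*z + 4) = (z - 2)*(z - 1)*(z + 3)*(z - 2)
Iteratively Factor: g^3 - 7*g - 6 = (g + 2)*(g^2 - 2*g - 3) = (g + 1)*(g + 2)*(g - 3)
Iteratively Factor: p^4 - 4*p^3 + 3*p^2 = (p)*(p^3 - 4*p^2 + 3*p) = p*(p - 3)*(p^2 - p) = p^2*(p - 3)*(p - 1)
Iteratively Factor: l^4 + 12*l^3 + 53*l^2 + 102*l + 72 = (l + 2)*(l^3 + 10*l^2 + 33*l + 36) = (l + 2)*(l + 4)*(l^2 + 6*l + 9) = (l + 2)*(l + 3)*(l + 4)*(l + 3)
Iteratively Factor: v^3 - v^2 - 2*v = (v + 1)*(v^2 - 2*v) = (v - 2)*(v + 1)*(v)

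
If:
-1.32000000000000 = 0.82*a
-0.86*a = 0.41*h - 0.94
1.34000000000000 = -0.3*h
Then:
No Solution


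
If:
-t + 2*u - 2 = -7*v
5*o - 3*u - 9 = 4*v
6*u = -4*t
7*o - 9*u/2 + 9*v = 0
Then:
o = 657/266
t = -1761/532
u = 587/266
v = -435/532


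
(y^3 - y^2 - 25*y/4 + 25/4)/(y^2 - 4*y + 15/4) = (2*y^2 + 3*y - 5)/(2*y - 3)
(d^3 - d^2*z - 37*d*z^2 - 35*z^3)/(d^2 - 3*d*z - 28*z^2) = (d^2 + 6*d*z + 5*z^2)/(d + 4*z)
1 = 1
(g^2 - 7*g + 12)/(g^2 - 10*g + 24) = (g - 3)/(g - 6)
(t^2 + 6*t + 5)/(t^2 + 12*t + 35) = (t + 1)/(t + 7)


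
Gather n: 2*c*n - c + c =2*c*n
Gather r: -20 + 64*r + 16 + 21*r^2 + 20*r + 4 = 21*r^2 + 84*r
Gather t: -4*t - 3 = -4*t - 3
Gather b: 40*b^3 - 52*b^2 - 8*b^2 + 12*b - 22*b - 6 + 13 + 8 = 40*b^3 - 60*b^2 - 10*b + 15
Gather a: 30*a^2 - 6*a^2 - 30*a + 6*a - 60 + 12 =24*a^2 - 24*a - 48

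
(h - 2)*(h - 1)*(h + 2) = h^3 - h^2 - 4*h + 4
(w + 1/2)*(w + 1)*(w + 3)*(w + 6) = w^4 + 21*w^3/2 + 32*w^2 + 63*w/2 + 9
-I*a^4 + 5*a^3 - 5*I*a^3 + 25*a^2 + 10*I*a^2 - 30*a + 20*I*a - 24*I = (a + 6)*(a + I)*(a + 4*I)*(-I*a + I)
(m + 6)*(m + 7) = m^2 + 13*m + 42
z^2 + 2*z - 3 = (z - 1)*(z + 3)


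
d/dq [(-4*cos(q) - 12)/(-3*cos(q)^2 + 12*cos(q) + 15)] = 4*(cos(q)^2 + 6*cos(q) - 7)*sin(q)/(3*(sin(q)^2 + 4*cos(q) + 4)^2)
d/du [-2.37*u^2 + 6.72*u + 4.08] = 6.72 - 4.74*u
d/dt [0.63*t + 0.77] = 0.630000000000000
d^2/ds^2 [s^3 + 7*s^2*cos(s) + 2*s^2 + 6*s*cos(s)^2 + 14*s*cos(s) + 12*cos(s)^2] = -7*s^2*cos(s) - 28*s*sin(s) - 14*s*cos(s) - 12*s*cos(2*s) + 6*s - 28*sin(s) - 12*sin(2*s) + 14*cos(s) - 24*cos(2*s) + 4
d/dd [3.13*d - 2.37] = 3.13000000000000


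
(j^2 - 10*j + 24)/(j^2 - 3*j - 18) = (j - 4)/(j + 3)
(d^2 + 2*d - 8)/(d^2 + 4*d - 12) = (d + 4)/(d + 6)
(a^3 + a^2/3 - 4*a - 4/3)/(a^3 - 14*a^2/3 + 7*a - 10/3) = (3*a^2 + 7*a + 2)/(3*a^2 - 8*a + 5)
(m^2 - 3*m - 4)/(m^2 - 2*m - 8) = (m + 1)/(m + 2)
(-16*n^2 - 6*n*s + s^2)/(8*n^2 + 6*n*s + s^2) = (-8*n + s)/(4*n + s)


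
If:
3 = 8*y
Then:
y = 3/8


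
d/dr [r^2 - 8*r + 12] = 2*r - 8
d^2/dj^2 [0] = 0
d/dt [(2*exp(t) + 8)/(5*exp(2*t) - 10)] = 2*(-2*(exp(t) + 4)*exp(t) + exp(2*t) - 2)*exp(t)/(5*(exp(2*t) - 2)^2)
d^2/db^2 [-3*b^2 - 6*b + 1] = -6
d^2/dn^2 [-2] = 0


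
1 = 1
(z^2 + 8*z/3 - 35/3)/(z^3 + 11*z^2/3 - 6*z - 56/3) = (z + 5)/(z^2 + 6*z + 8)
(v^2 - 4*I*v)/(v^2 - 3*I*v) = (v - 4*I)/(v - 3*I)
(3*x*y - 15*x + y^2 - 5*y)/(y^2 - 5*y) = (3*x + y)/y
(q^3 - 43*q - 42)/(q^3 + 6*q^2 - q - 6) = (q - 7)/(q - 1)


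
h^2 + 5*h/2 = h*(h + 5/2)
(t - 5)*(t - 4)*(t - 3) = t^3 - 12*t^2 + 47*t - 60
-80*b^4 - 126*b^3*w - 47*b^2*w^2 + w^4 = (-8*b + w)*(b + w)*(2*b + w)*(5*b + w)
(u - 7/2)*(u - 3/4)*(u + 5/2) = u^3 - 7*u^2/4 - 8*u + 105/16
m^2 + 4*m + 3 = (m + 1)*(m + 3)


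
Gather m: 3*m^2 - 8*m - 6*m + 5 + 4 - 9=3*m^2 - 14*m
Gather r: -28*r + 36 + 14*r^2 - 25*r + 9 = 14*r^2 - 53*r + 45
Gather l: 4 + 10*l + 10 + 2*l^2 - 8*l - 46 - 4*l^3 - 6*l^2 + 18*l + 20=-4*l^3 - 4*l^2 + 20*l - 12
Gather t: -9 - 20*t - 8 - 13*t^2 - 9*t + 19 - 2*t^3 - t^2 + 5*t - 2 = -2*t^3 - 14*t^2 - 24*t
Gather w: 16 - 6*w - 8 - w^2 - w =-w^2 - 7*w + 8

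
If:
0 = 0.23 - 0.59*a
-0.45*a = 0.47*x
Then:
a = 0.39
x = -0.37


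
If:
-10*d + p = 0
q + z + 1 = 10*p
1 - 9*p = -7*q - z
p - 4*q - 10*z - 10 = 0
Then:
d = 0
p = 0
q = 0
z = -1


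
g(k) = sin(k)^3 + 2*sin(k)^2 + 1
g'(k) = 3*sin(k)^2*cos(k) + 4*sin(k)*cos(k)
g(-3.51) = 1.31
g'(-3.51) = -1.71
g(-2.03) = 1.89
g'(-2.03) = 0.52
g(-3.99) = 2.55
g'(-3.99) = -3.10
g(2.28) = 2.59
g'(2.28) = -3.10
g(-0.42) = 1.26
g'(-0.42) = -1.03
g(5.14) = 1.90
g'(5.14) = -0.48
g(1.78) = 3.85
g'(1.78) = -1.41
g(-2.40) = 1.60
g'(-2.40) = 0.98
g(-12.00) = 1.73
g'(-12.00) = 2.54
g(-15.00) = 1.57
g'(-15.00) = 1.01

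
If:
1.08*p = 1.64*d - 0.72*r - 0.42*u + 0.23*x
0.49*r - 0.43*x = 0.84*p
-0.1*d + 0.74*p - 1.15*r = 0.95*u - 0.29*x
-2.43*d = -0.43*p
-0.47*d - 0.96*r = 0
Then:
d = 0.00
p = 0.00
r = 0.00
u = 0.00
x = 0.00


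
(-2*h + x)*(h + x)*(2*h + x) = -4*h^3 - 4*h^2*x + h*x^2 + x^3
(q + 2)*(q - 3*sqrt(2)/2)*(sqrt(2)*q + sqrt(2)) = sqrt(2)*q^3 - 3*q^2 + 3*sqrt(2)*q^2 - 9*q + 2*sqrt(2)*q - 6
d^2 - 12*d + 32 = (d - 8)*(d - 4)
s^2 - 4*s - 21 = (s - 7)*(s + 3)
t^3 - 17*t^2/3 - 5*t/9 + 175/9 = (t - 5)*(t - 7/3)*(t + 5/3)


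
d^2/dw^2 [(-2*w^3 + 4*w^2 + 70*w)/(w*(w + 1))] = 128/(w^3 + 3*w^2 + 3*w + 1)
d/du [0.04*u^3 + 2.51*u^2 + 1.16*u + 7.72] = 0.12*u^2 + 5.02*u + 1.16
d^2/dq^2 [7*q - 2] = 0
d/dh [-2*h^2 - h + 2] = -4*h - 1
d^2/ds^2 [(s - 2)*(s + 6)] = 2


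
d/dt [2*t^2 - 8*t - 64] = 4*t - 8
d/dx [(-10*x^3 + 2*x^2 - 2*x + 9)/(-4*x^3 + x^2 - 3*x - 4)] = (-2*x^4 + 44*x^3 + 224*x^2 - 34*x + 35)/(16*x^6 - 8*x^5 + 25*x^4 + 26*x^3 + x^2 + 24*x + 16)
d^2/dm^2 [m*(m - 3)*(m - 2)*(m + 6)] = 12*m^2 + 6*m - 48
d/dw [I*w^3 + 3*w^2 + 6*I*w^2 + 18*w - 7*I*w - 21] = 3*I*w^2 + w*(6 + 12*I) + 18 - 7*I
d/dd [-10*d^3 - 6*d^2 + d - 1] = -30*d^2 - 12*d + 1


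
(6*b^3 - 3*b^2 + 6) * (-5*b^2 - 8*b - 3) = -30*b^5 - 33*b^4 + 6*b^3 - 21*b^2 - 48*b - 18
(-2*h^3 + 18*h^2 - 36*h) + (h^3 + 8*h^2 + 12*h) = -h^3 + 26*h^2 - 24*h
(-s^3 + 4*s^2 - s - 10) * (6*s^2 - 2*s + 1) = -6*s^5 + 26*s^4 - 15*s^3 - 54*s^2 + 19*s - 10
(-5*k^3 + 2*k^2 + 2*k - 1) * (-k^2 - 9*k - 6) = 5*k^5 + 43*k^4 + 10*k^3 - 29*k^2 - 3*k + 6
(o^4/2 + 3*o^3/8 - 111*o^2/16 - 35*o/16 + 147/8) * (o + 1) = o^5/2 + 7*o^4/8 - 105*o^3/16 - 73*o^2/8 + 259*o/16 + 147/8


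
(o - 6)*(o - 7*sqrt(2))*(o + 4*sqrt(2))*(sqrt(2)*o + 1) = sqrt(2)*o^4 - 6*sqrt(2)*o^3 - 5*o^3 - 59*sqrt(2)*o^2 + 30*o^2 - 56*o + 354*sqrt(2)*o + 336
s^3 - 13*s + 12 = (s - 3)*(s - 1)*(s + 4)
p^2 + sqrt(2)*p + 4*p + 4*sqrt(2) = (p + 4)*(p + sqrt(2))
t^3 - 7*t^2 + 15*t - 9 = (t - 3)^2*(t - 1)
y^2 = y^2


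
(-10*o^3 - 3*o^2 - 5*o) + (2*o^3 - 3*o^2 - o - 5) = -8*o^3 - 6*o^2 - 6*o - 5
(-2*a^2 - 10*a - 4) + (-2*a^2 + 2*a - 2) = -4*a^2 - 8*a - 6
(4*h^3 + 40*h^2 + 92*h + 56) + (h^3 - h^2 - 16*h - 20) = 5*h^3 + 39*h^2 + 76*h + 36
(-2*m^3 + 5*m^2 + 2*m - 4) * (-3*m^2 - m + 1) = 6*m^5 - 13*m^4 - 13*m^3 + 15*m^2 + 6*m - 4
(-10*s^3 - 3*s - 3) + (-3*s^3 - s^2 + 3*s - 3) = -13*s^3 - s^2 - 6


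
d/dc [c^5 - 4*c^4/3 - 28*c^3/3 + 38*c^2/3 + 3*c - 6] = 5*c^4 - 16*c^3/3 - 28*c^2 + 76*c/3 + 3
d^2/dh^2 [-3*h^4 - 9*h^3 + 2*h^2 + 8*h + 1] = -36*h^2 - 54*h + 4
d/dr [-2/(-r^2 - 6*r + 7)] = 4*(-r - 3)/(r^2 + 6*r - 7)^2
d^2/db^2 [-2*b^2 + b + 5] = -4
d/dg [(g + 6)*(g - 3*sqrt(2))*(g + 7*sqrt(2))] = 3*g^2 + 8*sqrt(2)*g + 12*g - 42 + 24*sqrt(2)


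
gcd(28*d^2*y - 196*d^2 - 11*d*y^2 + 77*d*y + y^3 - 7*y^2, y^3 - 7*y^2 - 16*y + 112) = y - 7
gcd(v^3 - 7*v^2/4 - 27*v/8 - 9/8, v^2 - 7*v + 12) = v - 3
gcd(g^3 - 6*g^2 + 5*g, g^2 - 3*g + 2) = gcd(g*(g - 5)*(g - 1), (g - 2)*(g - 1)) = g - 1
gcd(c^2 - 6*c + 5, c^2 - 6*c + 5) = c^2 - 6*c + 5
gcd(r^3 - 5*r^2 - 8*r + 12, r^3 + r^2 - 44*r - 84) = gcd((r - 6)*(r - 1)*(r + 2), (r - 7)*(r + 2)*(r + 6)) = r + 2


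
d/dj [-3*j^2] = -6*j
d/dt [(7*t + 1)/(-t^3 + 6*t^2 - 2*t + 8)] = (14*t^3 - 39*t^2 - 12*t + 58)/(t^6 - 12*t^5 + 40*t^4 - 40*t^3 + 100*t^2 - 32*t + 64)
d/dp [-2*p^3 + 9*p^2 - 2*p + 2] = -6*p^2 + 18*p - 2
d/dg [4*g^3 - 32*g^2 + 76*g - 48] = 12*g^2 - 64*g + 76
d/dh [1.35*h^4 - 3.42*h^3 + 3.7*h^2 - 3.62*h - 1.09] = 5.4*h^3 - 10.26*h^2 + 7.4*h - 3.62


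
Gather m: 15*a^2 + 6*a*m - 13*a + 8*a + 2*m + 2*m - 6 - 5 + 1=15*a^2 - 5*a + m*(6*a + 4) - 10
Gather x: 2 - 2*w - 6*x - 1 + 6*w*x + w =-w + x*(6*w - 6) + 1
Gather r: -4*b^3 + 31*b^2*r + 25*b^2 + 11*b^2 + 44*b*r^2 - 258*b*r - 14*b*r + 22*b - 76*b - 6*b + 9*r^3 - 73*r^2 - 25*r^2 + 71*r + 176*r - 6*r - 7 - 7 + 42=-4*b^3 + 36*b^2 - 60*b + 9*r^3 + r^2*(44*b - 98) + r*(31*b^2 - 272*b + 241) + 28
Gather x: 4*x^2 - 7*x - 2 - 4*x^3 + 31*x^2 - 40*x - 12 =-4*x^3 + 35*x^2 - 47*x - 14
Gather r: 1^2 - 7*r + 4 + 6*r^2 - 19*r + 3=6*r^2 - 26*r + 8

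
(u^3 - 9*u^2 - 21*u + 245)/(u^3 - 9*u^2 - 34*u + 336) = (u^2 - 2*u - 35)/(u^2 - 2*u - 48)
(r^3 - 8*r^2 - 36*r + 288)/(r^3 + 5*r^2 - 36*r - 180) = (r - 8)/(r + 5)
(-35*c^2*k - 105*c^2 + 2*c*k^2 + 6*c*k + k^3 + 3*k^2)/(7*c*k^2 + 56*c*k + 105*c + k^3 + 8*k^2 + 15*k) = (-5*c + k)/(k + 5)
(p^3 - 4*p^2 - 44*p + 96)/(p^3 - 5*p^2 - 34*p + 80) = (p + 6)/(p + 5)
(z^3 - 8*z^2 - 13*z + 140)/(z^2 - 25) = (z^2 - 3*z - 28)/(z + 5)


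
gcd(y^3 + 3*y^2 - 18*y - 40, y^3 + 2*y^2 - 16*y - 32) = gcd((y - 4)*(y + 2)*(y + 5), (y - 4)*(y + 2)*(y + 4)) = y^2 - 2*y - 8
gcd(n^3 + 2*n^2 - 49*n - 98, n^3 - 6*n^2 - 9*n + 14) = n^2 - 5*n - 14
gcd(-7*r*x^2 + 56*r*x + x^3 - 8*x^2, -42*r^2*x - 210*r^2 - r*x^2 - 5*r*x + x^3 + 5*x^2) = -7*r + x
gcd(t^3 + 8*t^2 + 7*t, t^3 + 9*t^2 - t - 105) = t + 7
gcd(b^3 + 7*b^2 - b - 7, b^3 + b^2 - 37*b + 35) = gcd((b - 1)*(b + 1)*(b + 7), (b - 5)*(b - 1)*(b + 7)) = b^2 + 6*b - 7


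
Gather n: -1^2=-1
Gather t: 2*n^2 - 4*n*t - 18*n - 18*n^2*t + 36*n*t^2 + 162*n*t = 2*n^2 + 36*n*t^2 - 18*n + t*(-18*n^2 + 158*n)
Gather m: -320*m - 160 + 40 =-320*m - 120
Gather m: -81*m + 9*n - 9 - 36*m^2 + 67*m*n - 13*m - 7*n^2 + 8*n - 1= -36*m^2 + m*(67*n - 94) - 7*n^2 + 17*n - 10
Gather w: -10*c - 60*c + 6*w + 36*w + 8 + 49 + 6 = -70*c + 42*w + 63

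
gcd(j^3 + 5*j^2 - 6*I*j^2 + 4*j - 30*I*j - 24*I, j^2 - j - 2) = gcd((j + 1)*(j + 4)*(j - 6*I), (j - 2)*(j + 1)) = j + 1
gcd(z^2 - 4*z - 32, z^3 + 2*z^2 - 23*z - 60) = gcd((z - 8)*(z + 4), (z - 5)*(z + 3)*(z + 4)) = z + 4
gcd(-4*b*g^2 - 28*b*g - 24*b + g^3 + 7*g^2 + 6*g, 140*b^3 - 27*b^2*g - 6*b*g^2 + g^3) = 4*b - g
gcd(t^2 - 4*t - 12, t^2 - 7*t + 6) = t - 6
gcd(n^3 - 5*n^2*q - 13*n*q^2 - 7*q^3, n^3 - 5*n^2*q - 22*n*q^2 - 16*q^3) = n + q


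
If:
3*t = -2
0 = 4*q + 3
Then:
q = -3/4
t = -2/3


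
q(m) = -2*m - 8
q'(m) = -2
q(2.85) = -13.70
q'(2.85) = -2.00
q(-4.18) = 0.36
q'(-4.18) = -2.00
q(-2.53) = -2.94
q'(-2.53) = -2.00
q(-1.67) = -4.66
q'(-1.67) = -2.00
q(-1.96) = -4.08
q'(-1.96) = -2.00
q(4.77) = -17.54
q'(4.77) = -2.00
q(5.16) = -18.32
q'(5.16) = -2.00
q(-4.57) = 1.14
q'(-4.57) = -2.00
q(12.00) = -32.00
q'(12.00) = -2.00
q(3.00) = -14.00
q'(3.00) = -2.00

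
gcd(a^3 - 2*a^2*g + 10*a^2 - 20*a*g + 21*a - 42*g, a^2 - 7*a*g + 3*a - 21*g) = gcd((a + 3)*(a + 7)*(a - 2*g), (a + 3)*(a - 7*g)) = a + 3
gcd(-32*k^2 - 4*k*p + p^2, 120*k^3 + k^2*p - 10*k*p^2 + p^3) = -8*k + p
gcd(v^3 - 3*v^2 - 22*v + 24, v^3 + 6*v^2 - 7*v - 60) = v + 4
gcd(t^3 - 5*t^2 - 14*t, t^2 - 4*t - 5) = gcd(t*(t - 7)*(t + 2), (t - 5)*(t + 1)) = 1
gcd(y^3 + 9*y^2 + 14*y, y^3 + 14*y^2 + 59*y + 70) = y^2 + 9*y + 14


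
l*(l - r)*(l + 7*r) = l^3 + 6*l^2*r - 7*l*r^2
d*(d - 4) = d^2 - 4*d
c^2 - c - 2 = (c - 2)*(c + 1)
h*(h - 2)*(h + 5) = h^3 + 3*h^2 - 10*h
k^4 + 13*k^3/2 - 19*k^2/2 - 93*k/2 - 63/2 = (k - 3)*(k + 1)*(k + 3/2)*(k + 7)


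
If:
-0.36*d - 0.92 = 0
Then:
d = -2.56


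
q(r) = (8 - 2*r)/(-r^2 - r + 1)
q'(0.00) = 6.00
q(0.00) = 8.00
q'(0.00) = 6.00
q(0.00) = 8.00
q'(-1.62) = -1300041.32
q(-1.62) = -2554.55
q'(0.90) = 37.25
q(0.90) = -8.73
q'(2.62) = 0.47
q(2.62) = -0.33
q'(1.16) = 9.65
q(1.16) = -3.77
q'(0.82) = 73.31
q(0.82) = -12.92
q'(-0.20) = 2.02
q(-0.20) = 7.24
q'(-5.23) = -0.30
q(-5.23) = -0.87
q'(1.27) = 6.51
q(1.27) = -2.90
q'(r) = (8 - 2*r)*(2*r + 1)/(-r^2 - r + 1)^2 - 2/(-r^2 - r + 1)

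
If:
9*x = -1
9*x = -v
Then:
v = 1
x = -1/9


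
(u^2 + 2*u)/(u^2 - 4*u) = (u + 2)/(u - 4)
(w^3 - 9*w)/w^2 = w - 9/w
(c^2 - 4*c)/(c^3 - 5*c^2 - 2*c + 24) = c/(c^2 - c - 6)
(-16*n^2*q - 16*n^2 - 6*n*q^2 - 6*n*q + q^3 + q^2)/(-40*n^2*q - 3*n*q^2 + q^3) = (2*n*q + 2*n + q^2 + q)/(q*(5*n + q))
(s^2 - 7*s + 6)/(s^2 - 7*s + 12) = (s^2 - 7*s + 6)/(s^2 - 7*s + 12)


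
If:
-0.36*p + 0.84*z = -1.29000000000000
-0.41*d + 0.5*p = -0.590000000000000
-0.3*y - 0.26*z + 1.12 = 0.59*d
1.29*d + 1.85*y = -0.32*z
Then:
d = 3.40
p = 1.61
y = -2.23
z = -0.85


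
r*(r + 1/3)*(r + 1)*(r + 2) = r^4 + 10*r^3/3 + 3*r^2 + 2*r/3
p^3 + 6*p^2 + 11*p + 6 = (p + 1)*(p + 2)*(p + 3)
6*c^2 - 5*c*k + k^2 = (-3*c + k)*(-2*c + k)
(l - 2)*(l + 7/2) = l^2 + 3*l/2 - 7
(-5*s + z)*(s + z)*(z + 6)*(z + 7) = -5*s^2*z^2 - 65*s^2*z - 210*s^2 - 4*s*z^3 - 52*s*z^2 - 168*s*z + z^4 + 13*z^3 + 42*z^2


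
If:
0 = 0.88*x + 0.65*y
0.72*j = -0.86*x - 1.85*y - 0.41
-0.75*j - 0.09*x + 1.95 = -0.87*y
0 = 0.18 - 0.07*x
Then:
No Solution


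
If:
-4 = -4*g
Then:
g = 1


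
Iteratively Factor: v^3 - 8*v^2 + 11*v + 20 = (v - 4)*(v^2 - 4*v - 5) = (v - 4)*(v + 1)*(v - 5)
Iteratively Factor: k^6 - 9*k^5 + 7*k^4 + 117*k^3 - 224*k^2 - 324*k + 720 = (k + 3)*(k^5 - 12*k^4 + 43*k^3 - 12*k^2 - 188*k + 240) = (k - 5)*(k + 3)*(k^4 - 7*k^3 + 8*k^2 + 28*k - 48) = (k - 5)*(k - 2)*(k + 3)*(k^3 - 5*k^2 - 2*k + 24) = (k - 5)*(k - 4)*(k - 2)*(k + 3)*(k^2 - k - 6) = (k - 5)*(k - 4)*(k - 3)*(k - 2)*(k + 3)*(k + 2)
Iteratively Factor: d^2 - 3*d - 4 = (d + 1)*(d - 4)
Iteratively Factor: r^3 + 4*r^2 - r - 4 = (r + 4)*(r^2 - 1) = (r + 1)*(r + 4)*(r - 1)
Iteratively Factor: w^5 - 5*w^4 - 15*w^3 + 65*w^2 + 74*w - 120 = (w + 2)*(w^4 - 7*w^3 - w^2 + 67*w - 60) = (w - 5)*(w + 2)*(w^3 - 2*w^2 - 11*w + 12) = (w - 5)*(w - 4)*(w + 2)*(w^2 + 2*w - 3) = (w - 5)*(w - 4)*(w - 1)*(w + 2)*(w + 3)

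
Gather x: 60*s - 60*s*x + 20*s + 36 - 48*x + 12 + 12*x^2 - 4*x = 80*s + 12*x^2 + x*(-60*s - 52) + 48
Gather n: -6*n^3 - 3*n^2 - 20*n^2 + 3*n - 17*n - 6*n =-6*n^3 - 23*n^2 - 20*n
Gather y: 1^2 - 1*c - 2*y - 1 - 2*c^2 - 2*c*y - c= -2*c^2 - 2*c + y*(-2*c - 2)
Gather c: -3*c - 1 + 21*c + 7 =18*c + 6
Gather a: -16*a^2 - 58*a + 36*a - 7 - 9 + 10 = -16*a^2 - 22*a - 6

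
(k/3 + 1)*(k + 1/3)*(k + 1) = k^3/3 + 13*k^2/9 + 13*k/9 + 1/3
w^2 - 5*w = w*(w - 5)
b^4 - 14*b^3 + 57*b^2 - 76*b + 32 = (b - 8)*(b - 4)*(b - 1)^2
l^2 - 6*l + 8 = (l - 4)*(l - 2)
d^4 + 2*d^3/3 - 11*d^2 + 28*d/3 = d*(d - 7/3)*(d - 1)*(d + 4)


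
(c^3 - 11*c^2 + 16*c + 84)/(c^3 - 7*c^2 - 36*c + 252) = (c + 2)/(c + 6)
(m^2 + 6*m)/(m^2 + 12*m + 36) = m/(m + 6)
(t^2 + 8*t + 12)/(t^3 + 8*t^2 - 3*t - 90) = (t + 2)/(t^2 + 2*t - 15)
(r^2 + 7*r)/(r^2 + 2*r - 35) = r/(r - 5)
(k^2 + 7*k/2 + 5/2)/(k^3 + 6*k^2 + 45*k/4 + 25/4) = 2/(2*k + 5)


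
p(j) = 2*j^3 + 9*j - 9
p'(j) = 6*j^2 + 9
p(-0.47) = -13.44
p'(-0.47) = 10.33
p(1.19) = 5.08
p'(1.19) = 17.50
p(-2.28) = -53.22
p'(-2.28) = 40.19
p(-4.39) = -217.72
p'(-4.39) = 124.63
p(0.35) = -5.76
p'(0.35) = 9.74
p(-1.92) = -40.44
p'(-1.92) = 31.12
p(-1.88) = -39.21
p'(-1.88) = 30.21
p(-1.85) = -38.31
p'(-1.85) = 29.54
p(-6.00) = -495.00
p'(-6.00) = 225.00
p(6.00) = 477.00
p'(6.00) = 225.00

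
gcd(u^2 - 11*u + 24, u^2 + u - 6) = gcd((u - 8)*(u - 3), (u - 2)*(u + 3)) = 1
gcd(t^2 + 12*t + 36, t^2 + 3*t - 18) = t + 6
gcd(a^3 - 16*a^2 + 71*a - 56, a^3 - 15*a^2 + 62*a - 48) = a^2 - 9*a + 8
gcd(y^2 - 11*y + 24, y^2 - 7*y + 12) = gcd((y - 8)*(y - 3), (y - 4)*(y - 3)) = y - 3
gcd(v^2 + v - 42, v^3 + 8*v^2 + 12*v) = 1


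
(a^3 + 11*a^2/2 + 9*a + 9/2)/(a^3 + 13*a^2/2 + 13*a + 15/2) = (2*a + 3)/(2*a + 5)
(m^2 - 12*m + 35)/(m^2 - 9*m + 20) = (m - 7)/(m - 4)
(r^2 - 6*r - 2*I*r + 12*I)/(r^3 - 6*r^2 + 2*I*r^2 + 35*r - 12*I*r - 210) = (r - 2*I)/(r^2 + 2*I*r + 35)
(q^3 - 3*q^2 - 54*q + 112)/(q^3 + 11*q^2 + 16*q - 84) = (q - 8)/(q + 6)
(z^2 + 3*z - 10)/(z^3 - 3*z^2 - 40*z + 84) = (z + 5)/(z^2 - z - 42)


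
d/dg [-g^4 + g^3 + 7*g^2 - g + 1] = -4*g^3 + 3*g^2 + 14*g - 1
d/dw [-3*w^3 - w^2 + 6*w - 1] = -9*w^2 - 2*w + 6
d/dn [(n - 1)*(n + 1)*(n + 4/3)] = 3*n^2 + 8*n/3 - 1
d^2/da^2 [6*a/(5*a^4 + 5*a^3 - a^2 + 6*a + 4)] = 12*(a*(20*a^3 + 15*a^2 - 2*a + 6)^2 + (-20*a^3 - 15*a^2 - a*(30*a^2 + 15*a - 1) + 2*a - 6)*(5*a^4 + 5*a^3 - a^2 + 6*a + 4))/(5*a^4 + 5*a^3 - a^2 + 6*a + 4)^3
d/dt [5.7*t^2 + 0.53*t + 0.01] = 11.4*t + 0.53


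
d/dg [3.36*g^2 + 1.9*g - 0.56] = 6.72*g + 1.9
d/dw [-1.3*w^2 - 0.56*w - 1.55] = -2.6*w - 0.56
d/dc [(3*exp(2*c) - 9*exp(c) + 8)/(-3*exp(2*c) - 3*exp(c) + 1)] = (-36*exp(2*c) + 54*exp(c) + 15)*exp(c)/(9*exp(4*c) + 18*exp(3*c) + 3*exp(2*c) - 6*exp(c) + 1)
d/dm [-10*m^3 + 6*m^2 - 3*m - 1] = -30*m^2 + 12*m - 3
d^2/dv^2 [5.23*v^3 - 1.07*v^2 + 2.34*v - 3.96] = 31.38*v - 2.14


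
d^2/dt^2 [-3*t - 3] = 0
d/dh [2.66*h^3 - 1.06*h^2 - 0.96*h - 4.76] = 7.98*h^2 - 2.12*h - 0.96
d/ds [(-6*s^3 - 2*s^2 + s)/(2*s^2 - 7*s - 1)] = (-12*s^4 + 84*s^3 + 30*s^2 + 4*s - 1)/(4*s^4 - 28*s^3 + 45*s^2 + 14*s + 1)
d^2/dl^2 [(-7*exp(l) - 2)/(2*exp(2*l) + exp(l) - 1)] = (-28*exp(4*l) - 18*exp(3*l) - 96*exp(2*l) - 25*exp(l) - 9)*exp(l)/(8*exp(6*l) + 12*exp(5*l) - 6*exp(4*l) - 11*exp(3*l) + 3*exp(2*l) + 3*exp(l) - 1)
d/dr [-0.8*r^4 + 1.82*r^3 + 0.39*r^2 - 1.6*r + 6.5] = -3.2*r^3 + 5.46*r^2 + 0.78*r - 1.6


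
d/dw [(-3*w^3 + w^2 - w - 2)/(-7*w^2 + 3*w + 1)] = (21*w^4 - 18*w^3 - 13*w^2 - 26*w + 5)/(49*w^4 - 42*w^3 - 5*w^2 + 6*w + 1)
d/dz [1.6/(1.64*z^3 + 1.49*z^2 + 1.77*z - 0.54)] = (-7.872*z^2 - 4.768*z - 2.832)/(1.64*z^3 + 1.49*z^2 + 1.77*z - 0.54)^2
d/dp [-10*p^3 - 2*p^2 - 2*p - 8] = -30*p^2 - 4*p - 2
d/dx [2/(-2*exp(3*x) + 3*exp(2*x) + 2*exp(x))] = 4*(3*exp(2*x) - 3*exp(x) - 1)*exp(-x)/(-2*exp(2*x) + 3*exp(x) + 2)^2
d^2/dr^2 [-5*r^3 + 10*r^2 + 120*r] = 20 - 30*r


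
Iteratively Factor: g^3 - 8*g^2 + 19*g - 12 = (g - 4)*(g^2 - 4*g + 3) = (g - 4)*(g - 1)*(g - 3)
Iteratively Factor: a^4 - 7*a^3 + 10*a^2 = (a)*(a^3 - 7*a^2 + 10*a) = a^2*(a^2 - 7*a + 10) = a^2*(a - 5)*(a - 2)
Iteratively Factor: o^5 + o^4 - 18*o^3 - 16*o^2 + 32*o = (o + 2)*(o^4 - o^3 - 16*o^2 + 16*o) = (o - 1)*(o + 2)*(o^3 - 16*o) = (o - 4)*(o - 1)*(o + 2)*(o^2 + 4*o) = (o - 4)*(o - 1)*(o + 2)*(o + 4)*(o)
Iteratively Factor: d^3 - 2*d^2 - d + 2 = (d - 2)*(d^2 - 1) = (d - 2)*(d - 1)*(d + 1)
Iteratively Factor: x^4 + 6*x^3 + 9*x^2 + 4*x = (x + 4)*(x^3 + 2*x^2 + x) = (x + 1)*(x + 4)*(x^2 + x) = x*(x + 1)*(x + 4)*(x + 1)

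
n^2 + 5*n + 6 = (n + 2)*(n + 3)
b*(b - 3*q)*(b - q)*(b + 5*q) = b^4 + b^3*q - 17*b^2*q^2 + 15*b*q^3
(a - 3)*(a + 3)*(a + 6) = a^3 + 6*a^2 - 9*a - 54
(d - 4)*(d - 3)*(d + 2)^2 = d^4 - 3*d^3 - 12*d^2 + 20*d + 48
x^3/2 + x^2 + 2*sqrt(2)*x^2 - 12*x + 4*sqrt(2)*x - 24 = (x/2 + 1)*(x - 2*sqrt(2))*(x + 6*sqrt(2))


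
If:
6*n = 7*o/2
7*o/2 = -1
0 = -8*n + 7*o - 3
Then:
No Solution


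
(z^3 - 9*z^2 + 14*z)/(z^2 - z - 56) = z*(-z^2 + 9*z - 14)/(-z^2 + z + 56)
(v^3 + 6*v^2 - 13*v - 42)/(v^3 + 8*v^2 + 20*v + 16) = (v^2 + 4*v - 21)/(v^2 + 6*v + 8)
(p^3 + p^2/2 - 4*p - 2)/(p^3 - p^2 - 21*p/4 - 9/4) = 2*(p^2 - 4)/(2*p^2 - 3*p - 9)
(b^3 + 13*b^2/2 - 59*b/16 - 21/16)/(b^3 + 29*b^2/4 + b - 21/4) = (b + 1/4)/(b + 1)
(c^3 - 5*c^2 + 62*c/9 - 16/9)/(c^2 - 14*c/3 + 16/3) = c - 1/3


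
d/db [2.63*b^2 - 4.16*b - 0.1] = 5.26*b - 4.16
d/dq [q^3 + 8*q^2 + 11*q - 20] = 3*q^2 + 16*q + 11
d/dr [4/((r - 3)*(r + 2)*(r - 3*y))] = 4*(-(r - 3)*(r + 2) - (r - 3)*(r - 3*y) - (r + 2)*(r - 3*y))/((r - 3)^2*(r + 2)^2*(r - 3*y)^2)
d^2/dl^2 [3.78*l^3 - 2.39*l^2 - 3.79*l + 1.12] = 22.68*l - 4.78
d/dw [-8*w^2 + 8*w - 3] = 8 - 16*w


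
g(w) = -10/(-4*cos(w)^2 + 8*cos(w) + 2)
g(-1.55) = -4.62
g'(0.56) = -0.19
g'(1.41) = -6.57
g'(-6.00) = -0.02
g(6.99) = -1.73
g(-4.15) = 2.94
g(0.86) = -1.81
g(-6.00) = -1.67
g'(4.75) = 14.61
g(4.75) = -4.36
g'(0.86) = -0.69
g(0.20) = -1.67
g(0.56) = -1.69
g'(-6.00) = -0.02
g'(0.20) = -0.01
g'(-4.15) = -8.96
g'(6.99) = -0.37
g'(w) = -10*(-8*sin(w)*cos(w) + 8*sin(w))/(-4*cos(w)^2 + 8*cos(w) + 2)^2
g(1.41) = -3.15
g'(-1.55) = 16.71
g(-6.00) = -1.67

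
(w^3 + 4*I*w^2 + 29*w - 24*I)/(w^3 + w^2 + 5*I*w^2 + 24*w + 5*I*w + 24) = (w - I)/(w + 1)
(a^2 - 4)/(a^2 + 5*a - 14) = (a + 2)/(a + 7)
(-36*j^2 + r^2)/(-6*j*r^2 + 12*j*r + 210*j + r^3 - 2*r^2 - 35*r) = (6*j + r)/(r^2 - 2*r - 35)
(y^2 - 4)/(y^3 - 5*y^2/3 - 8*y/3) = 3*(4 - y^2)/(y*(-3*y^2 + 5*y + 8))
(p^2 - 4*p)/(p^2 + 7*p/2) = 2*(p - 4)/(2*p + 7)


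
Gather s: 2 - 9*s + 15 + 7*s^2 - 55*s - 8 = 7*s^2 - 64*s + 9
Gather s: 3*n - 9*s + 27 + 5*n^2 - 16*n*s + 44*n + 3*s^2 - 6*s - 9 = 5*n^2 + 47*n + 3*s^2 + s*(-16*n - 15) + 18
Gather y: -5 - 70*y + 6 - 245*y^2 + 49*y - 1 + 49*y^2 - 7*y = -196*y^2 - 28*y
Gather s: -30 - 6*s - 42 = -6*s - 72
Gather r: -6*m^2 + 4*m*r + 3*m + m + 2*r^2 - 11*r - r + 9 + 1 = -6*m^2 + 4*m + 2*r^2 + r*(4*m - 12) + 10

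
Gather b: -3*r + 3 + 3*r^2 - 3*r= 3*r^2 - 6*r + 3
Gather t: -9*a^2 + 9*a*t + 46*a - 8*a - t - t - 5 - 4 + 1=-9*a^2 + 38*a + t*(9*a - 2) - 8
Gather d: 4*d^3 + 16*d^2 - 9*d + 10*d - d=4*d^3 + 16*d^2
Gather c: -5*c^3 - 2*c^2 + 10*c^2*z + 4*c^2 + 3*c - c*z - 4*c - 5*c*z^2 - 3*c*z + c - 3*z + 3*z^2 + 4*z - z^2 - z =-5*c^3 + c^2*(10*z + 2) + c*(-5*z^2 - 4*z) + 2*z^2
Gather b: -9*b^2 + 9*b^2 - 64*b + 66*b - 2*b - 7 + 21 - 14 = 0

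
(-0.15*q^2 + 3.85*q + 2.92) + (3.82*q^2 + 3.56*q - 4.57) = 3.67*q^2 + 7.41*q - 1.65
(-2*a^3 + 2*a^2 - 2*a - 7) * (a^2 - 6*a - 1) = -2*a^5 + 14*a^4 - 12*a^3 + 3*a^2 + 44*a + 7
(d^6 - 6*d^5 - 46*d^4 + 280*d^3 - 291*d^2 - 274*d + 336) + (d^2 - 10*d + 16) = d^6 - 6*d^5 - 46*d^4 + 280*d^3 - 290*d^2 - 284*d + 352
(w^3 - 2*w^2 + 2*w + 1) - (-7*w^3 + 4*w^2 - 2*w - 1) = 8*w^3 - 6*w^2 + 4*w + 2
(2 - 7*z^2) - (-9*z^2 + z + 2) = 2*z^2 - z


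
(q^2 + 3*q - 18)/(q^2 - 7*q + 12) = (q + 6)/(q - 4)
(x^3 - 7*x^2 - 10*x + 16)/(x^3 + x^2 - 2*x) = (x - 8)/x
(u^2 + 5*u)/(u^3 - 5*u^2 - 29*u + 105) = u/(u^2 - 10*u + 21)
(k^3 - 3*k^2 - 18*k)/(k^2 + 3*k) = k - 6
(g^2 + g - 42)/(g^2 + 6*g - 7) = (g - 6)/(g - 1)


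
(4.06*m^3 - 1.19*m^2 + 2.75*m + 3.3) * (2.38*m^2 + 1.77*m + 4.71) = 9.6628*m^5 + 4.354*m^4 + 23.5613*m^3 + 7.1166*m^2 + 18.7935*m + 15.543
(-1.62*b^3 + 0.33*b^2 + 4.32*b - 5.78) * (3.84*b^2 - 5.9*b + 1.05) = -6.2208*b^5 + 10.8252*b^4 + 12.9408*b^3 - 47.3367*b^2 + 38.638*b - 6.069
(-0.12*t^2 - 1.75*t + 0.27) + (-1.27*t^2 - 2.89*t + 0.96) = -1.39*t^2 - 4.64*t + 1.23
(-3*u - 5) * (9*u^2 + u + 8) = -27*u^3 - 48*u^2 - 29*u - 40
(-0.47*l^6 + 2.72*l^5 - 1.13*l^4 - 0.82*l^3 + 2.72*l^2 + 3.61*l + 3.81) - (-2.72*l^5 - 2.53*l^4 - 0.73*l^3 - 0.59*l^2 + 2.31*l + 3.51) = -0.47*l^6 + 5.44*l^5 + 1.4*l^4 - 0.09*l^3 + 3.31*l^2 + 1.3*l + 0.3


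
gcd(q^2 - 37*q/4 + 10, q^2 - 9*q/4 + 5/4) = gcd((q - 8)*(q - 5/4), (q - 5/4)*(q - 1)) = q - 5/4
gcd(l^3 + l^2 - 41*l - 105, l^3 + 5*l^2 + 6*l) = l + 3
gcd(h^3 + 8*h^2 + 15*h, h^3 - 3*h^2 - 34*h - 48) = h + 3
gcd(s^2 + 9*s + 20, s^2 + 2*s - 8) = s + 4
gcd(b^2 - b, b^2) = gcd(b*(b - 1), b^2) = b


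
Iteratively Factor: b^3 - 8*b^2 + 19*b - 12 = (b - 1)*(b^2 - 7*b + 12) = (b - 4)*(b - 1)*(b - 3)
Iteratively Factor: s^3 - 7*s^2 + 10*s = (s)*(s^2 - 7*s + 10) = s*(s - 5)*(s - 2)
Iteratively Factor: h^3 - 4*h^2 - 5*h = (h - 5)*(h^2 + h) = h*(h - 5)*(h + 1)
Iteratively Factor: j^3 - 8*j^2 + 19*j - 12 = (j - 1)*(j^2 - 7*j + 12) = (j - 3)*(j - 1)*(j - 4)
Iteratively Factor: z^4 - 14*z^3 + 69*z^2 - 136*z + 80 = (z - 4)*(z^3 - 10*z^2 + 29*z - 20) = (z - 5)*(z - 4)*(z^2 - 5*z + 4) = (z - 5)*(z - 4)^2*(z - 1)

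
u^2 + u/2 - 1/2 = (u - 1/2)*(u + 1)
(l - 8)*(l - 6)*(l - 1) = l^3 - 15*l^2 + 62*l - 48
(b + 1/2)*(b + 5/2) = b^2 + 3*b + 5/4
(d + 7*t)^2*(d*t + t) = d^3*t + 14*d^2*t^2 + d^2*t + 49*d*t^3 + 14*d*t^2 + 49*t^3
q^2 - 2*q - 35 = (q - 7)*(q + 5)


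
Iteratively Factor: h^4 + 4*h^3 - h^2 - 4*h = (h)*(h^3 + 4*h^2 - h - 4) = h*(h + 4)*(h^2 - 1) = h*(h + 1)*(h + 4)*(h - 1)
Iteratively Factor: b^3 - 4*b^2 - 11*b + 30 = (b - 2)*(b^2 - 2*b - 15) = (b - 5)*(b - 2)*(b + 3)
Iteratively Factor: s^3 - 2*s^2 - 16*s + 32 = (s + 4)*(s^2 - 6*s + 8) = (s - 4)*(s + 4)*(s - 2)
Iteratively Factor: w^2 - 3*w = (w)*(w - 3)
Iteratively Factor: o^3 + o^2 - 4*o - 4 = (o - 2)*(o^2 + 3*o + 2) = (o - 2)*(o + 2)*(o + 1)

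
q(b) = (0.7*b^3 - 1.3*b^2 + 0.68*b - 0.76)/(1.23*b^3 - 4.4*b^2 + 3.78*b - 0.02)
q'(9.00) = -0.02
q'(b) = (-3.69*b^2 + 8.8*b - 3.78)*(0.7*b^3 - 1.3*b^2 + 0.68*b - 0.76)/(1.23*b^3 - 4.4*b^2 + 3.78*b - 0.02)^2 + (2.1*b^2 - 2.6*b + 0.68)/(1.23*b^3 - 4.4*b^2 + 3.78*b - 0.02) = (-1.481*b^4 + 3.6192*b^3 + 0.840400000000001*b^2 - 6.636*b + 2.8592)/(1.5129*b^6 - 10.824*b^5 + 28.6588*b^4 - 33.3132*b^3 + 14.4644*b^2 - 0.1512*b + 0.0004)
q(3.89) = 1.14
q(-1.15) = 0.36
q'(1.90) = -14.63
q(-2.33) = 0.38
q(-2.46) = 0.38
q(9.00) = 0.71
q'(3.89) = -0.32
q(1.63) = 0.33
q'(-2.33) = -0.03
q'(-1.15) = 0.02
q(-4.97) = 0.44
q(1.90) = -2.24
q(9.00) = 0.71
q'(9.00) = -0.02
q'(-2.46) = -0.03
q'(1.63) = -10.24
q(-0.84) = 0.38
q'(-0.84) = 0.12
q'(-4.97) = -0.02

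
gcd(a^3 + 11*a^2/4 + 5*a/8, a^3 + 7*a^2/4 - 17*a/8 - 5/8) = a^2 + 11*a/4 + 5/8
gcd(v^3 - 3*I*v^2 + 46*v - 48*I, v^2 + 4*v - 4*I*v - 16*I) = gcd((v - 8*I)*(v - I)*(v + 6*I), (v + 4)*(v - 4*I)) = 1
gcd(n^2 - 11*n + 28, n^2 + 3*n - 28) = n - 4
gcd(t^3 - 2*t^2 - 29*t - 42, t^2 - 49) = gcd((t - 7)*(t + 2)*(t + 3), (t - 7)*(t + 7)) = t - 7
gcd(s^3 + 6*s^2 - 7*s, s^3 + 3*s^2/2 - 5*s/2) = s^2 - s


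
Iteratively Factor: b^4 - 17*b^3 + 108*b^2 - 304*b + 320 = (b - 4)*(b^3 - 13*b^2 + 56*b - 80) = (b - 4)^2*(b^2 - 9*b + 20) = (b - 4)^3*(b - 5)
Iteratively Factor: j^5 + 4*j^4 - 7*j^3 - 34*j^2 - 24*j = (j - 3)*(j^4 + 7*j^3 + 14*j^2 + 8*j) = (j - 3)*(j + 2)*(j^3 + 5*j^2 + 4*j) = j*(j - 3)*(j + 2)*(j^2 + 5*j + 4) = j*(j - 3)*(j + 1)*(j + 2)*(j + 4)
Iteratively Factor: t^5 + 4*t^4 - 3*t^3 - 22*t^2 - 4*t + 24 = (t - 1)*(t^4 + 5*t^3 + 2*t^2 - 20*t - 24) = (t - 1)*(t + 3)*(t^3 + 2*t^2 - 4*t - 8) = (t - 2)*(t - 1)*(t + 3)*(t^2 + 4*t + 4) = (t - 2)*(t - 1)*(t + 2)*(t + 3)*(t + 2)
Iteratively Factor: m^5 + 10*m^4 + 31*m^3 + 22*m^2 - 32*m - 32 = (m + 2)*(m^4 + 8*m^3 + 15*m^2 - 8*m - 16) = (m + 2)*(m + 4)*(m^3 + 4*m^2 - m - 4) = (m + 2)*(m + 4)^2*(m^2 - 1) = (m - 1)*(m + 2)*(m + 4)^2*(m + 1)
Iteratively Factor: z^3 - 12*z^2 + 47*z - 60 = (z - 4)*(z^2 - 8*z + 15) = (z - 4)*(z - 3)*(z - 5)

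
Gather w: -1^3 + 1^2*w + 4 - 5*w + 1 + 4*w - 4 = 0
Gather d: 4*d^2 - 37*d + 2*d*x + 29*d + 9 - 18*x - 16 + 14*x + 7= 4*d^2 + d*(2*x - 8) - 4*x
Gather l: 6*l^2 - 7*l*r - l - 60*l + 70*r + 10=6*l^2 + l*(-7*r - 61) + 70*r + 10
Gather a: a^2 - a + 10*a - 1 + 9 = a^2 + 9*a + 8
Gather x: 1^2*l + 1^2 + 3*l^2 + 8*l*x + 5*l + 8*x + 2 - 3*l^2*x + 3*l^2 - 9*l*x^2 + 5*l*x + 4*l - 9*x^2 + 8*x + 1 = 6*l^2 + 10*l + x^2*(-9*l - 9) + x*(-3*l^2 + 13*l + 16) + 4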